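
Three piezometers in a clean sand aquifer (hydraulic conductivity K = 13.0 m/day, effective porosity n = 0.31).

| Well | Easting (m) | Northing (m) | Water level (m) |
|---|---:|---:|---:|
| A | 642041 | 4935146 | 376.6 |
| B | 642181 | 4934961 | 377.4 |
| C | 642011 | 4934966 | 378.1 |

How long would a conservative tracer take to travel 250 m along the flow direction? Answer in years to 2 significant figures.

Taking A as reference: B−A = (140, -185, +0.8); C−A = (-30, -180, +1.5).
Determinant of the coordinate differences = 140·(-180) − (-30)·(-185) = -30750.
∂h/∂x = [(+0.8)·(-180) − (+1.5)·(-185)] / -30750 = -0.004341
∂h/∂y = [140·(+1.5) − (-30)·(+0.8)] / -30750 = -0.007610
|∇h| = √(-0.004341² + -0.007610²) = 0.008761
Seepage velocity v = K·i/n = 13.0 × 0.008761 / 0.31 = 0.3674 m/day.
t = 250 / 0.3674 = 680.5 days = 1.86 years.

1.9 years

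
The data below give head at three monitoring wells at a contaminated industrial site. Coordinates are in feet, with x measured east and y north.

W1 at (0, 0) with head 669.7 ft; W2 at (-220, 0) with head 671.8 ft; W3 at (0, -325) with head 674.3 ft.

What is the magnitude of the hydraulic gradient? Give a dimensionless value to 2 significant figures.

∂h/∂x = (671.8 − 669.7) / (-220 − 0) = -0.009545
∂h/∂y = (674.3 − 669.7) / (-325 − 0) = -0.01415
|∇h| = √(-0.009545² + -0.01415²) = 0.01707

0.017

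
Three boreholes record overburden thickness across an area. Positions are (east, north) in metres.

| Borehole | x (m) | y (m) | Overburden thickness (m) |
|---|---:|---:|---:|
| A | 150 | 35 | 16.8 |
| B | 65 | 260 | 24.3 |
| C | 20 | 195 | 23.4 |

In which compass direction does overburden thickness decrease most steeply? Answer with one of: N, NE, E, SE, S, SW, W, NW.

Taking A as reference: B−A = (-85, 225, +7.5); C−A = (-130, 160, +6.6).
Solve a·Δx + b·Δy = Δd: det = (-85)·160 − (-130)·225 = 15650.
∂d/∂x = [(+7.5)·160 − (+6.6)·225] / 15650 = -0.01821
∂d/∂y = [(-85)·(+6.6) − (-130)·(+7.5)] / 15650 = +0.02645
Steepest decrease is along −∇f = (+0.01821 E, -0.02645 N) → southeast.

SE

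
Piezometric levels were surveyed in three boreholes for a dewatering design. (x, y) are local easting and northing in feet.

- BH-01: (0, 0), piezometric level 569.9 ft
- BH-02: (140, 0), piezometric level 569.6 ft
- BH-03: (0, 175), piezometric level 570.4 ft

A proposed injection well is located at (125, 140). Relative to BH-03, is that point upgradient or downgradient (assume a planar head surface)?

∂h/∂x = (569.6 − 569.9) / (140 − 0) = -0.002143
∂h/∂y = (570.4 − 569.9) / (175 − 0) = +0.002857
Head at (125, 140) = 569.9 + (-0.002143)·(125) + (+0.002857)·(140) = 570.03 ft.
That is lower than the 570.4 ft at BH-03, so the point is downgradient.

downgradient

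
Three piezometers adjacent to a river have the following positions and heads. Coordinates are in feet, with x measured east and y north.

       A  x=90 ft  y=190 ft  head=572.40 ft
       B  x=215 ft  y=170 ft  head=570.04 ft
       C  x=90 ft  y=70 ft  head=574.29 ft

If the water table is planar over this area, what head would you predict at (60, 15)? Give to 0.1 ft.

575.8 ft

Taking A as reference: B−A = (125, -20, -2.36); C−A = (0, -120, +1.89).
Solve a·Δx + b·Δy = Δh: det = 125·(-120) − 0·(-20) = -15000.
∂h/∂x = [(-2.36)·(-120) − (+1.89)·(-20)] / -15000 = -0.02140
∂h/∂y = [125·(+1.89) − 0·(-2.36)] / -15000 = -0.01575
h(60, 15) = 572.40 + (-0.02140)·(-30) + (-0.01575)·(-175) = 572.40 +0.642 +2.756 = 575.798 ft.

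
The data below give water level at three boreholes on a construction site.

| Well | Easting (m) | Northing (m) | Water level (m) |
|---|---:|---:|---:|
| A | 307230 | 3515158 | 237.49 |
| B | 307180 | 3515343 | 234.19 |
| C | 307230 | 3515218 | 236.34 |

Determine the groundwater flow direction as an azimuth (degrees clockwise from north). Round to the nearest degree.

014°

Differences from A: to B (Δx, Δy, Δh) = (-50, 185, -3.30); to C = (0, 60, -1.15).
Solve a·Δx + b·Δy = Δh: det = (-50)·60 − 0·185 = -3000.
∂h/∂x = [(-3.30)·60 − (-1.15)·185] / -3000 = -0.004917
∂h/∂y = [(-50)·(-1.15) − 0·(-3.30)] / -3000 = -0.01917
Flow direction (−∇h) has components (+0.004917 E, +0.01917 N).
Azimuth = atan2(E, N) = atan2(+0.004917, +0.01917) = 14.4° ≈ 014°.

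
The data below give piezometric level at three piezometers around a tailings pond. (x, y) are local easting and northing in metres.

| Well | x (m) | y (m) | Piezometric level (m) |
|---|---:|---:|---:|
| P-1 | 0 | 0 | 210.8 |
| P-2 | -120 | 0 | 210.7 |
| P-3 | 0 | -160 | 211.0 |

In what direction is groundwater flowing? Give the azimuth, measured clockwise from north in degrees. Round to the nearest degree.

∂h/∂x = (210.7 − 210.8) / (-120 − 0) = +0.0008333
∂h/∂y = (211.0 − 210.8) / (-160 − 0) = -0.001250
Flow direction (−∇h) has components (-0.0008333 E, +0.001250 N).
Azimuth = atan2(E, N) = atan2(-0.0008333, +0.001250) = 326.3° ≈ 326°.

326°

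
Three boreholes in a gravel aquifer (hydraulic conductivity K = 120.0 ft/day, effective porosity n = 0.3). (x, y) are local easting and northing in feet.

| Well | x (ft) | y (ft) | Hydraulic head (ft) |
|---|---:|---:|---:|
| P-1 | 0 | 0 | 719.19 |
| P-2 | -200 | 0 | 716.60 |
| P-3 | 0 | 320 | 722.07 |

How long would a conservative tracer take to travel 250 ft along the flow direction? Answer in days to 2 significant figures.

40 days

∂h/∂x = (716.60 − 719.19) / (-200 − 0) = +0.01295
∂h/∂y = (722.07 − 719.19) / (320 − 0) = +0.009000
|∇h| = √(0.01295² + 0.009000²) = 0.01577
Seepage velocity v = K·i/n = 120.0 × 0.01577 / 0.3 = 6.308 ft/day.
t = 250 / 6.308 = 39.63 days.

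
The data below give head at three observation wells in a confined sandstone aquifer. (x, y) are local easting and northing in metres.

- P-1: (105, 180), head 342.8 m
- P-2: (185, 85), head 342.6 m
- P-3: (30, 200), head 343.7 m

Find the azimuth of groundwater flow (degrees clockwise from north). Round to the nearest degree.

055°

With h = a·x + b·y + c and P-1 as origin, the differences give:
  80·a + (-95)·b = -0.2
  (-75)·a + 20·b = +0.9
Eliminate b (×20 and ×(-95), subtract): -5525·a = 81.50 → a = ∂h/∂x = -0.01475
Back-substitute: b = ∂h/∂y = -0.01032.
Flow direction (−∇h) has components (+0.01475 E, +0.01032 N).
Azimuth = atan2(E, N) = atan2(+0.01475, +0.01032) = 55.0° ≈ 055°.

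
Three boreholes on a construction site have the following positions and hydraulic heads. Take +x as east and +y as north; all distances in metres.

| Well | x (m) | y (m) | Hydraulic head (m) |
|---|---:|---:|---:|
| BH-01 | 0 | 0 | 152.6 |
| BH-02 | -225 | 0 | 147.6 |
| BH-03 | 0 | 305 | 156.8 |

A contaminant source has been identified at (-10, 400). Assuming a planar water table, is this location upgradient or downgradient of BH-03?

∂h/∂x = (147.6 − 152.6) / (-225 − 0) = +0.02222
∂h/∂y = (156.8 − 152.6) / (305 − 0) = +0.01377
Head at (-10, 400) = 152.6 + (+0.02222)·(-10) + (+0.01377)·(400) = 157.89 m.
That is higher than the 156.8 m at BH-03, so the point is upgradient.

upgradient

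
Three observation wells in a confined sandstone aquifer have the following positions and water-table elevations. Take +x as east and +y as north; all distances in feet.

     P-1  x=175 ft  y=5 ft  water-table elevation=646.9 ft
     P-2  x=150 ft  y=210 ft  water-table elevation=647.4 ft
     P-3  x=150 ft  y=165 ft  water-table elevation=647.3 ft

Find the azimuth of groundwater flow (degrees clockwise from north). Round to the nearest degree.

Differences from P-1: to P-2 (Δx, Δy, Δh) = (-25, 205, +0.5); to P-3 = (-25, 160, +0.4).
Determinant of the coordinate differences = (-25)·160 − (-25)·205 = 1125.
∂h/∂x = [(+0.5)·160 − (+0.4)·205] / 1125 = -0.001778
∂h/∂y = [(-25)·(+0.4) − (-25)·(+0.5)] / 1125 = +0.002222
Flow direction (−∇h) has components (+0.001778 E, -0.002222 N).
Azimuth = atan2(E, N) = atan2(+0.001778, -0.002222) = 141.3° ≈ 141°.

141°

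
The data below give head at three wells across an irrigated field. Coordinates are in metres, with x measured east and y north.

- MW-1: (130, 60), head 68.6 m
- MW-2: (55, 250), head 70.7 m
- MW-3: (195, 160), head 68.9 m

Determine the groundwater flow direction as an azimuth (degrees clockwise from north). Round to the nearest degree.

136°

Taking MW-1 as reference: MW-2−MW-1 = (-75, 190, +2.1); MW-3−MW-1 = (65, 100, +0.3).
Determinant of the coordinate differences = (-75)·100 − 65·190 = -19850.
∂h/∂x = [(+2.1)·100 − (+0.3)·190] / -19850 = -0.007708
∂h/∂y = [(-75)·(+0.3) − 65·(+2.1)] / -19850 = +0.008010
Flow direction (−∇h) has components (+0.007708 E, -0.008010 N).
Azimuth = atan2(E, N) = atan2(+0.007708, -0.008010) = 136.1° ≈ 136°.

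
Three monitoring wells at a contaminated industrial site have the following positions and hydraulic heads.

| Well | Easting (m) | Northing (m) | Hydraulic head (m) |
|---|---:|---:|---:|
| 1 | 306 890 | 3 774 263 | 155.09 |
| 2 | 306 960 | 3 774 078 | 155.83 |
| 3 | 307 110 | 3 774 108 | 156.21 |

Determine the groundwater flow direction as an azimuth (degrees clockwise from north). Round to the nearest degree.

With h = a·x + b·y + c and 1 as origin, the differences give:
  70·a + (-185)·b = +0.74
  220·a + (-155)·b = +1.12
Eliminate b (×(-155) and ×(-185), subtract): 29850·a = 92.500 → a = ∂h/∂x = +0.003099
Back-substitute: b = ∂h/∂y = -0.002827.
Flow direction (−∇h) has components (-0.003099 E, +0.002827 N).
Azimuth = atan2(E, N) = atan2(-0.003099, +0.002827) = 312.4° ≈ 312°.

312°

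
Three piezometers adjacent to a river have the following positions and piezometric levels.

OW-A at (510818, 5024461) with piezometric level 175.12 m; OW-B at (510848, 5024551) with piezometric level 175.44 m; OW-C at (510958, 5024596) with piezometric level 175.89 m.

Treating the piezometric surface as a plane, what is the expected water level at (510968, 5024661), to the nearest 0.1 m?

176.1 m

Taking OW-A as reference: OW-B−OW-A = (30, 90, +0.32); OW-C−OW-A = (140, 135, +0.77).
Solve a·Δx + b·Δy = Δh: det = 30·135 − 140·90 = -8550.
∂h/∂x = [(+0.32)·135 − (+0.77)·90] / -8550 = +0.003053
∂h/∂y = [30·(+0.77) − 140·(+0.32)] / -8550 = +0.002538
h(510968, 5024661) = 175.12 + (+0.003053)·(150) + (+0.002538)·(200) = 175.12 +0.458 +0.508 = 176.085 m.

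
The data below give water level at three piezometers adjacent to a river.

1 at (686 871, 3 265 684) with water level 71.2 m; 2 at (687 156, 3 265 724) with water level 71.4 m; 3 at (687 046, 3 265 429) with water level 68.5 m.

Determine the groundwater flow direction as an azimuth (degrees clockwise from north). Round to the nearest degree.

Differences from 1: to 2 (Δx, Δy, Δh) = (285, 40, +0.2); to 3 = (175, -255, -2.7).
Solve a·Δx + b·Δy = Δh: det = 285·(-255) − 175·40 = -79675.
∂h/∂x = [(+0.2)·(-255) − (-2.7)·40] / -79675 = -0.0007154
∂h/∂y = [285·(-2.7) − 175·(+0.2)] / -79675 = +0.01010
Flow direction (−∇h) has components (+0.0007154 E, -0.01010 N).
Azimuth = atan2(E, N) = atan2(+0.0007154, -0.01010) = 175.9° ≈ 176°.

176°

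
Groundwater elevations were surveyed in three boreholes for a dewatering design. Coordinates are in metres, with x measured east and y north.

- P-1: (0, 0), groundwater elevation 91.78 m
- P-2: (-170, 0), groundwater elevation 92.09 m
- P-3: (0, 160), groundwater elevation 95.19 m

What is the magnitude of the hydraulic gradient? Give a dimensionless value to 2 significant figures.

0.021

∂h/∂x = (92.09 − 91.78) / (-170 − 0) = -0.001824
∂h/∂y = (95.19 − 91.78) / (160 − 0) = +0.02131
|∇h| = √(-0.001824² + 0.02131²) = 0.02139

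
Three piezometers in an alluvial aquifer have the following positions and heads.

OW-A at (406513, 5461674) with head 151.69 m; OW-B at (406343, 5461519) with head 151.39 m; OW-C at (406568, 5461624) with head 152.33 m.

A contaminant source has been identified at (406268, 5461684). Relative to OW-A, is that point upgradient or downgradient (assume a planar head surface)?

Differences from OW-A: to OW-B (Δx, Δy, Δh) = (-170, -155, -0.30); to OW-C = (55, -50, +0.64).
Solve a·Δx + b·Δy = Δh: det = (-170)·(-50) − 55·(-155) = 17025.
∂h/∂x = [(-0.30)·(-50) − (+0.64)·(-155)] / 17025 = +0.006708
∂h/∂y = [(-170)·(+0.64) − 55·(-0.30)] / 17025 = -0.005421
Head at (406268, 5461684) = 151.69 + (+0.006708)·(-245) + (-0.005421)·(10) = 149.99 m.
That is lower than the 151.69 m at OW-A, so the point is downgradient.

downgradient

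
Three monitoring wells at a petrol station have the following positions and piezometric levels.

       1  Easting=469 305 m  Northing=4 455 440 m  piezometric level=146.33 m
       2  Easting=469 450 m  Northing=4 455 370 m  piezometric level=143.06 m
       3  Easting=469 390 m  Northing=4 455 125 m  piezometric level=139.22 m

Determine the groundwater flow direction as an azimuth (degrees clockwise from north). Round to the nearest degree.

Taking 1 as reference: 2−1 = (145, -70, -3.27); 3−1 = (85, -315, -7.11).
Solve a·Δx + b·Δy = Δh: det = 145·(-315) − 85·(-70) = -39725.
∂h/∂x = [(-3.27)·(-315) − (-7.11)·(-70)] / -39725 = -0.01340
∂h/∂y = [145·(-7.11) − 85·(-3.27)] / -39725 = +0.01896
Flow direction (−∇h) has components (+0.01340 E, -0.01896 N).
Azimuth = atan2(E, N) = atan2(+0.01340, -0.01896) = 144.7° ≈ 145°.

145°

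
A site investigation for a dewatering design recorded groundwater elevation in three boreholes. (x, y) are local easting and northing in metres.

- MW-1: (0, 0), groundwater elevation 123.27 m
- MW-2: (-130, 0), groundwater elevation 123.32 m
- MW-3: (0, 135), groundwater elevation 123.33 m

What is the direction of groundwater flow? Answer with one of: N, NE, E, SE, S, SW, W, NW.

SE

∂h/∂x = (123.32 − 123.27) / (-130 − 0) = -0.0003846
∂h/∂y = (123.33 − 123.27) / (135 − 0) = +0.0004444
Flow = −∇h = (+0.0003846 east, -0.0004444 north), which points southeast.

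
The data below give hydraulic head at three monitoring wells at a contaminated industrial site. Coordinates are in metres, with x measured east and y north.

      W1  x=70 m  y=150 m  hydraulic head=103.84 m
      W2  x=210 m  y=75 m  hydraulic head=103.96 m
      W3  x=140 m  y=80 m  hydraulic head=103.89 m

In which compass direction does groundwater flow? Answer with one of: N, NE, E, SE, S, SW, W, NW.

With h = a·x + b·y + c and W1 as origin, the differences give:
  140·a + (-75)·b = +0.12
  70·a + (-70)·b = +0.05
Eliminate b (×(-70) and ×(-75), subtract): -4550·a = -4.650 → a = ∂h/∂x = +0.001022
Back-substitute: b = ∂h/∂y = +0.0003077.
Flow = −∇h = (-0.001022 east, -0.0003077 north), which points west.

W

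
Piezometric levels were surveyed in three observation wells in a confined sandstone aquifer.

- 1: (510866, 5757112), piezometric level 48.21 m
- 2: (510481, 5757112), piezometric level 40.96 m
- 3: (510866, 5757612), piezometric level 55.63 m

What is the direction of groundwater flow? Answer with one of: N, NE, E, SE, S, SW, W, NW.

∂h/∂x = (40.96 − 48.21) / (510481 − 510866) = +0.01883
∂h/∂y = (55.63 − 48.21) / (5757612 − 5757112) = +0.01484
Flow = −∇h = (-0.01883 east, -0.01484 north), which points southwest.

SW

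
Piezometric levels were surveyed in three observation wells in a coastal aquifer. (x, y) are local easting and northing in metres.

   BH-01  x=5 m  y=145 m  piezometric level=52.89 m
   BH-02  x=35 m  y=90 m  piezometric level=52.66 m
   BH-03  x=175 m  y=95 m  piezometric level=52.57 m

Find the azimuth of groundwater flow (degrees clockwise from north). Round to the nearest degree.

168°

Taking BH-01 as reference: BH-02−BH-01 = (30, -55, -0.23); BH-03−BH-01 = (170, -50, -0.32).
Solve a·Δx + b·Δy = Δh: det = 30·(-50) − 170·(-55) = 7850.
∂h/∂x = [(-0.23)·(-50) − (-0.32)·(-55)] / 7850 = -0.0007771
∂h/∂y = [30·(-0.32) − 170·(-0.23)] / 7850 = +0.003758
Flow direction (−∇h) has components (+0.0007771 E, -0.003758 N).
Azimuth = atan2(E, N) = atan2(+0.0007771, -0.003758) = 168.3° ≈ 168°.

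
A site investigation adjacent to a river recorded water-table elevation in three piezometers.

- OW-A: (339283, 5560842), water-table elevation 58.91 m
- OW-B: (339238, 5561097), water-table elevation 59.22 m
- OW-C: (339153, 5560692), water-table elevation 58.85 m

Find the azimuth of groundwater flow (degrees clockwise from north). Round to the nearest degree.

Three-point gradient (reference OW-A): Δ to OW-B = (-45, 255, +0.31), Δ to OW-C = (-130, -150, -0.06).
∂h/∂x = -0.0007820, ∂h/∂y = +0.001078 (det = 39900).
Flow direction (−∇h) has components (+0.0007820 E, -0.001078 N).
Azimuth = atan2(E, N) = atan2(+0.0007820, -0.001078) = 144.0° ≈ 144°.

144°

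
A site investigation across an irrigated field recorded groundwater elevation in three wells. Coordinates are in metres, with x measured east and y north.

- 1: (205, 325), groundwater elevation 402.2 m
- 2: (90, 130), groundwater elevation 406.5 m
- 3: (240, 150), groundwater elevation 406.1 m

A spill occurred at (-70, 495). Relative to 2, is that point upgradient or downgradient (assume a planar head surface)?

With h = a·x + b·y + c and 1 as origin, the differences give:
  (-115)·a + (-195)·b = +4.3
  35·a + (-175)·b = +3.9
Eliminate b (×(-175) and ×(-195), subtract): 26950·a = 8.00 → a = ∂h/∂x = +0.0002968
Back-substitute: b = ∂h/∂y = -0.02223.
Head at (-70, 495) = 402.2 + (+0.0002968)·(-275) + (-0.02223)·(170) = 398.34 m.
That is lower than the 406.5 m at 2, so the point is downgradient.

downgradient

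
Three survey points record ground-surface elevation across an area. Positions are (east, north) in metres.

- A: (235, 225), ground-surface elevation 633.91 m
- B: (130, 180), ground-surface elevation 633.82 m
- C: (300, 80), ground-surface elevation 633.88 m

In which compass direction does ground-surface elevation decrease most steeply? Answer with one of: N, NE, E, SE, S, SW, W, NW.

Taking A as reference: B−A = (-105, -45, -0.09); C−A = (65, -145, -0.03).
Solve a·Δx + b·Δy = Δz: det = (-105)·(-145) − 65·(-45) = 18150.
∂z/∂x = [(-0.09)·(-145) − (-0.03)·(-45)] / 18150 = +0.0006446
∂z/∂y = [(-105)·(-0.03) − 65·(-0.09)] / 18150 = +0.0004959
Steepest decrease is along −∇f = (-0.0006446 E, -0.0004959 N) → southwest.

SW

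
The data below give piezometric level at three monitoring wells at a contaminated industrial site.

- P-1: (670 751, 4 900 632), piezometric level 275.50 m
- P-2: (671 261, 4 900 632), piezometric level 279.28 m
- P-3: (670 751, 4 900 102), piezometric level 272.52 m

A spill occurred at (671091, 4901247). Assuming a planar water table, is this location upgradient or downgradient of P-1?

upgradient

∂h/∂x = (279.28 − 275.50) / (671261 − 670751) = +0.007412
∂h/∂y = (272.52 − 275.50) / (4900102 − 4900632) = +0.005623
Head at (671091, 4901247) = 275.50 + (+0.007412)·(340) + (+0.005623)·(615) = 281.48 m.
That is higher than the 275.50 m at P-1, so the point is upgradient.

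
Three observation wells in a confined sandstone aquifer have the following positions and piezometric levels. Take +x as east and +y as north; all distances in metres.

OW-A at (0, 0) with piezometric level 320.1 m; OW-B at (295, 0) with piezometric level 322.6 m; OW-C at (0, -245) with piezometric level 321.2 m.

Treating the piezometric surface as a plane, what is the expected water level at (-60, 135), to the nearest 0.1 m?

319.0 m

∂h/∂x = (322.6 − 320.1) / (295 − 0) = +0.008475
∂h/∂y = (321.2 − 320.1) / (-245 − 0) = -0.004490
h(-60, 135) = 320.1 + (+0.008475)·(-60) + (-0.004490)·(135) = 320.1 -0.508 -0.606 = 318.985 m.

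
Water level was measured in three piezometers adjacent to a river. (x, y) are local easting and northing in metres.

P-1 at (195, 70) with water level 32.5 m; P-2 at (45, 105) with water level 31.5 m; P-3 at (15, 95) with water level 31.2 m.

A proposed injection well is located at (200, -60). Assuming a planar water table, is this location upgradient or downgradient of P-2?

upgradient

Differences from P-1: to P-2 (Δx, Δy, Δh) = (-150, 35, -1.0); to P-3 = (-180, 25, -1.3).
Solve a·Δx + b·Δy = Δh: det = (-150)·25 − (-180)·35 = 2550.
∂h/∂x = [(-1.0)·25 − (-1.3)·35] / 2550 = +0.008039
∂h/∂y = [(-150)·(-1.3) − (-180)·(-1.0)] / 2550 = +0.005882
Head at (200, -60) = 32.5 + (+0.008039)·(5) + (+0.005882)·(-130) = 31.78 m.
That is higher than the 31.5 m at P-2, so the point is upgradient.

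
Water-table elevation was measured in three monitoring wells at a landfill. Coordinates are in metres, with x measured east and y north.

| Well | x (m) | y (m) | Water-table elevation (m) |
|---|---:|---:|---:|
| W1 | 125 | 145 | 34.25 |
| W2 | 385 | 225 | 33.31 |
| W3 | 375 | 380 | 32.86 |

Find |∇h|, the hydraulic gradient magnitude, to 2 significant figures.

Differences from W1: to W2 (Δx, Δy, Δh) = (260, 80, -0.94); to W3 = (250, 235, -1.39).
Solve a·Δx + b·Δy = Δh: det = 260·235 − 250·80 = 41100.
∂h/∂x = [(-0.94)·235 − (-1.39)·80] / 41100 = -0.002669
∂h/∂y = [260·(-1.39) − 250·(-0.94)] / 41100 = -0.003075
|∇h| = √(-0.002669² + -0.003075²) = 0.004072

0.0041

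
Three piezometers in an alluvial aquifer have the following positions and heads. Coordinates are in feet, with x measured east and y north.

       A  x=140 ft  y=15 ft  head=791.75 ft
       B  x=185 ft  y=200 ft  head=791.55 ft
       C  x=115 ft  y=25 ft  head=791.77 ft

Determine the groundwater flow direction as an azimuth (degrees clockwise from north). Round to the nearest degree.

054°

Taking A as reference: B−A = (45, 185, -0.20); C−A = (-25, 10, +0.02).
Solve a·Δx + b·Δy = Δh: det = 45·10 − (-25)·185 = 5075.
∂h/∂x = [(-0.20)·10 − (+0.02)·185] / 5075 = -0.001123
∂h/∂y = [45·(+0.02) − (-25)·(-0.20)] / 5075 = -0.0008079
Flow direction (−∇h) has components (+0.001123 E, +0.0008079 N).
Azimuth = atan2(E, N) = atan2(+0.001123, +0.0008079) = 54.3° ≈ 054°.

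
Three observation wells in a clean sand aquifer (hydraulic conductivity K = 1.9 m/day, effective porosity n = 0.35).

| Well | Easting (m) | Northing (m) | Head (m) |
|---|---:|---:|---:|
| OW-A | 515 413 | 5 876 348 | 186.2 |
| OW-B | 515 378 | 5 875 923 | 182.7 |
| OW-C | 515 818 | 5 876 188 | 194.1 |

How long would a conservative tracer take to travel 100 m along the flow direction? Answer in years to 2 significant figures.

2.2 years

With h = a·x + b·y + c and OW-A as origin, the differences give:
  (-35)·a + (-425)·b = -3.5
  405·a + (-160)·b = +7.9
Eliminate b (×(-160) and ×(-425), subtract): 177725·a = 3917.50 → a = ∂h/∂x = +0.02204
Back-substitute: b = ∂h/∂y = +0.006420.
|∇h| = √(0.02204² + 0.006420²) = 0.02296
Seepage velocity v = K·i/n = 1.9 × 0.02296 / 0.35 = 0.1246 m/day.
t = 100 / 0.1246 = 802.6 days = 2.2 years.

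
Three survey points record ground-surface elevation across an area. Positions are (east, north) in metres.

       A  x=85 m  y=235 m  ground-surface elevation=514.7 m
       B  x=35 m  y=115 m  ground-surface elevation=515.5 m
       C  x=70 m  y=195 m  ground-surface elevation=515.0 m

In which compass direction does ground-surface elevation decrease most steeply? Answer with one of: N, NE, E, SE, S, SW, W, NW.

Taking A as reference: B−A = (-50, -120, +0.8); C−A = (-15, -40, +0.3).
Determinant of the coordinate differences = (-50)·(-40) − (-15)·(-120) = 200.
∂z/∂x = [(+0.8)·(-40) − (+0.3)·(-120)] / 200 = +0.02000
∂z/∂y = [(-50)·(+0.3) − (-15)·(+0.8)] / 200 = -0.01500
Steepest decrease is along −∇f = (-0.02000 E, +0.01500 N) → northwest.

NW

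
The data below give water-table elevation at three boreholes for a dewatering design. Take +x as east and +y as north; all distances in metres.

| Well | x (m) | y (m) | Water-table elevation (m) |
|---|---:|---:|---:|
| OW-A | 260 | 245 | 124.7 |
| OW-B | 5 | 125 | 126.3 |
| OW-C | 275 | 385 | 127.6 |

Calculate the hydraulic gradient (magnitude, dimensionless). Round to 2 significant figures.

Three-point gradient (reference OW-A): Δ to OW-B = (-255, -120, +1.6), Δ to OW-C = (15, 140, +2.9).
∂h/∂x = -0.01687, ∂h/∂y = +0.02252 (det = -33900).
|∇h| = √(-0.01687² + 0.02252²) = 0.02814

0.028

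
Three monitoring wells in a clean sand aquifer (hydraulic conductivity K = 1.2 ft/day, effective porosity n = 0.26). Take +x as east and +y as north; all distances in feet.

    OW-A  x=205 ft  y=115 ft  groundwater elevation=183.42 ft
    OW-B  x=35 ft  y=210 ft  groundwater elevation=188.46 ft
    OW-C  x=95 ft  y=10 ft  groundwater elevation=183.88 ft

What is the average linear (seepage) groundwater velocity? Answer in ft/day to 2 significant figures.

With h = a·x + b·y + c and OW-A as origin, the differences give:
  (-170)·a + 95·b = +5.04
  (-110)·a + (-105)·b = +0.46
Eliminate b (×(-105) and ×95, subtract): 28300·a = -572.900 → a = ∂h/∂x = -0.02024
Back-substitute: b = ∂h/∂y = +0.01683.
|∇h| = √(-0.02024² + 0.01683²) = 0.02632
Seepage velocity v = K·i/n = 1.2 × 0.02632 / 0.26 = 0.1215 ft/day.

0.12 ft/day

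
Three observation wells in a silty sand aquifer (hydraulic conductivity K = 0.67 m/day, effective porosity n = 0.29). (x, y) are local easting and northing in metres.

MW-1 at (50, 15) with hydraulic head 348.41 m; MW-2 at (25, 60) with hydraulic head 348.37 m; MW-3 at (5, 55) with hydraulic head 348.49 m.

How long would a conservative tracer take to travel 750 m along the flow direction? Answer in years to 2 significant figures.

With h = a·x + b·y + c and MW-1 as origin, the differences give:
  (-25)·a + 45·b = -0.04
  (-45)·a + 40·b = +0.08
Eliminate b (×40 and ×45, subtract): 1025·a = -5.200 → a = ∂h/∂x = -0.005073
Back-substitute: b = ∂h/∂y = -0.003707.
|∇h| = √(-0.005073² + -0.003707²) = 0.006283
Seepage velocity v = K·i/n = 0.67 × 0.006283 / 0.29 = 0.01452 m/day.
t = 750 / 0.01452 = 5.165e+04 days = 141 years.

140 years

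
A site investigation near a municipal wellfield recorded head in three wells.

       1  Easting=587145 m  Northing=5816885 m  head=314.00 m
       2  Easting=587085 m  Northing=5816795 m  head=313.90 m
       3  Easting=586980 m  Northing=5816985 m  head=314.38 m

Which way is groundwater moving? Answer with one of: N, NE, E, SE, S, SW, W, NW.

Taking 1 as reference: 2−1 = (-60, -90, -0.10); 3−1 = (-165, 100, +0.38).
Solve a·Δx + b·Δy = Δh: det = (-60)·100 − (-165)·(-90) = -20850.
∂h/∂x = [(-0.10)·100 − (+0.38)·(-90)] / -20850 = -0.001161
∂h/∂y = [(-60)·(+0.38) − (-165)·(-0.10)] / -20850 = +0.001885
Flow = −∇h = (+0.001161 east, -0.001885 north), which points southeast.

SE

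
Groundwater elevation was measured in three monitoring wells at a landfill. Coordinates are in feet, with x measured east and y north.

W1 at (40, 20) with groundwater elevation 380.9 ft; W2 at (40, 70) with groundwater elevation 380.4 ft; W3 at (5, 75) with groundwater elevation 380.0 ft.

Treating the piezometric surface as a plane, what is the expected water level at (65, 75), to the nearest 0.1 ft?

380.6 ft

Differences from W1: to W2 (Δx, Δy, Δh) = (0, 50, -0.5); to W3 = (-35, 55, -0.9).
Determinant of the coordinate differences = 0·55 − (-35)·50 = 1750.
∂h/∂x = [(-0.5)·55 − (-0.9)·50] / 1750 = +0.010000
∂h/∂y = [0·(-0.9) − (-35)·(-0.5)] / 1750 = -0.01000
h(65, 75) = 380.9 + (+0.010000)·(25) + (-0.01000)·(55) = 380.9 +0.250 -0.550 = 380.600 ft.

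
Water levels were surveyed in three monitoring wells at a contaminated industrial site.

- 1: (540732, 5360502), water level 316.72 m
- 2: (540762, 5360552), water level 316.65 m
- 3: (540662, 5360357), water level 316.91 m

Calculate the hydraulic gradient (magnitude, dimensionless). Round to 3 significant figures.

0.00121

With h = a·x + b·y + c and 1 as origin, the differences give:
  30·a + 50·b = -0.07
  (-70)·a + (-145)·b = +0.19
Eliminate b (×(-145) and ×50, subtract): -850·a = 0.650 → a = ∂h/∂x = -0.0007647
Back-substitute: b = ∂h/∂y = -0.0009412.
|∇h| = √(-0.0007647² + -0.0009412²) = 0.001213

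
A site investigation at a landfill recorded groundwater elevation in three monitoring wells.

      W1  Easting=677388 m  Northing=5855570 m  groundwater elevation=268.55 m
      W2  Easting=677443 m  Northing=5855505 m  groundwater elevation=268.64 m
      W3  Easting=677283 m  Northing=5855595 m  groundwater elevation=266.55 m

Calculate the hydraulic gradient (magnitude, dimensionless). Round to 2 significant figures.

With h = a·x + b·y + c and W1 as origin, the differences give:
  55·a + (-65)·b = +0.09
  (-105)·a + 25·b = -2.00
Eliminate b (×25 and ×(-65), subtract): -5450·a = -127.750 → a = ∂h/∂x = +0.02344
Back-substitute: b = ∂h/∂y = +0.01845.
|∇h| = √(0.02344² + 0.01845²) = 0.02983

0.030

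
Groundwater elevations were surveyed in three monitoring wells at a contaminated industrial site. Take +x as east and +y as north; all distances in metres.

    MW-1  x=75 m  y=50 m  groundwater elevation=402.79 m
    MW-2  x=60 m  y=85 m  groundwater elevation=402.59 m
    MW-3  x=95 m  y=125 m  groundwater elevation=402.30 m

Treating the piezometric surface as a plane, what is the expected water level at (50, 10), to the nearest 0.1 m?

Differences from MW-1: to MW-2 (Δx, Δy, Δh) = (-15, 35, -0.20); to MW-3 = (20, 75, -0.49).
Determinant of the coordinate differences = (-15)·75 − 20·35 = -1825.
∂h/∂x = [(-0.20)·75 − (-0.49)·35] / -1825 = -0.001178
∂h/∂y = [(-15)·(-0.49) − 20·(-0.20)] / -1825 = -0.006219
h(50, 10) = 402.79 + (-0.001178)·(-25) + (-0.006219)·(-40) = 402.79 +0.029 +0.249 = 403.068 m.

403.1 m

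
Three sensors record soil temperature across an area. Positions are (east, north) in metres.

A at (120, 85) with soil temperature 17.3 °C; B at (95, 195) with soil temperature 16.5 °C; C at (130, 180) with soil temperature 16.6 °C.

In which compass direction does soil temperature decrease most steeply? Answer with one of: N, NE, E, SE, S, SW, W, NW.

N

Taking A as reference: B−A = (-25, 110, -0.8); C−A = (10, 95, -0.7).
Determinant of the coordinate differences = (-25)·95 − 10·110 = -3475.
∂T/∂x = [(-0.8)·95 − (-0.7)·110] / -3475 = -0.0002878
∂T/∂y = [(-25)·(-0.7) − 10·(-0.8)] / -3475 = -0.007338
Steepest decrease is along −∇f = (+0.0002878 E, +0.007338 N) → north.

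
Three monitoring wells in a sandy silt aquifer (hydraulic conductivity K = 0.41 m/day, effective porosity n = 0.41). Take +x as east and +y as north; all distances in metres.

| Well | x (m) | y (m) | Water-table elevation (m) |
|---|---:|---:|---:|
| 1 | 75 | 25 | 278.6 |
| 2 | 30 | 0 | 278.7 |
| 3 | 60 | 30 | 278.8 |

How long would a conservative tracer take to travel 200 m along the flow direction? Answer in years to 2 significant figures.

With h = a·x + b·y + c and 1 as origin, the differences give:
  (-45)·a + (-25)·b = +0.1
  (-15)·a + 5·b = +0.2
Eliminate b (×5 and ×(-25), subtract): -600·a = 5.50 → a = ∂h/∂x = -0.009167
Back-substitute: b = ∂h/∂y = +0.01250.
|∇h| = √(-0.009167² + 0.01250²) = 0.0155
Seepage velocity v = K·i/n = 0.41 × 0.0155 / 0.41 = 0.0155 m/day.
t = 200 / 0.0155 = 1.29e+04 days = 35.3 years.

35 years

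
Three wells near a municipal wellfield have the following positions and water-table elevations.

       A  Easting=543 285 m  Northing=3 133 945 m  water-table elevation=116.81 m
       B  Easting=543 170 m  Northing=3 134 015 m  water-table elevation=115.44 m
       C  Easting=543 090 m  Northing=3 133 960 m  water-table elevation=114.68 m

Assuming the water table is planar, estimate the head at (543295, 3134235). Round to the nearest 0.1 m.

With h = a·x + b·y + c and A as origin, the differences give:
  (-115)·a + 70·b = -1.37
  (-195)·a + 15·b = -2.13
Eliminate b (×15 and ×70, subtract): 11925·a = 128.550 → a = ∂h/∂x = +0.01078
Back-substitute: b = ∂h/∂y = -0.001862.
h(543295, 3134235) = 116.81 + (+0.01078)·(10) + (-0.001862)·(290) = 116.81 +0.108 -0.540 = 116.378 m.

116.4 m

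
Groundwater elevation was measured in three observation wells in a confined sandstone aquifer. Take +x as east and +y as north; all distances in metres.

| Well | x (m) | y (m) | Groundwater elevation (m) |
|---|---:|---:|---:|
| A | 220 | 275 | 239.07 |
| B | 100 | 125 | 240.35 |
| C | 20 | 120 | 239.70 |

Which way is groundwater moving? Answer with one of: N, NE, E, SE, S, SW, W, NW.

NW

Differences from A: to B (Δx, Δy, Δh) = (-120, -150, +1.28); to C = (-200, -155, +0.63).
Determinant of the coordinate differences = (-120)·(-155) − (-200)·(-150) = -11400.
∂h/∂x = [(+1.28)·(-155) − (+0.63)·(-150)] / -11400 = +0.009114
∂h/∂y = [(-120)·(+0.63) − (-200)·(+1.28)] / -11400 = -0.01582
Flow = −∇h = (-0.009114 east, +0.01582 north), which points northwest.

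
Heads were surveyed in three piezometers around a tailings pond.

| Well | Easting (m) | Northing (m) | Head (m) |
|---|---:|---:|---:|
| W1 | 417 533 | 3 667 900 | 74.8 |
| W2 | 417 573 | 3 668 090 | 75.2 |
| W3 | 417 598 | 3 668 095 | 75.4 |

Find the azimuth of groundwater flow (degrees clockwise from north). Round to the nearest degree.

Differences from W1: to W2 (Δx, Δy, Δh) = (40, 190, +0.4); to W3 = (65, 195, +0.6).
Determinant of the coordinate differences = 40·195 − 65·190 = -4550.
∂h/∂x = [(+0.4)·195 − (+0.6)·190] / -4550 = +0.007912
∂h/∂y = [40·(+0.6) − 65·(+0.4)] / -4550 = +0.0004396
Flow direction (−∇h) has components (-0.007912 E, -0.0004396 N).
Azimuth = atan2(E, N) = atan2(-0.007912, -0.0004396) = 266.8° ≈ 267°.

267°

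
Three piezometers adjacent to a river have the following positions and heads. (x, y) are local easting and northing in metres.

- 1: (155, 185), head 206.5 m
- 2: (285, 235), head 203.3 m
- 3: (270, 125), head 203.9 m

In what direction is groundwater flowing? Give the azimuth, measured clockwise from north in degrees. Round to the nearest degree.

085°

Taking 1 as reference: 2−1 = (130, 50, -3.2); 3−1 = (115, -60, -2.6).
Determinant of the coordinate differences = 130·(-60) − 115·50 = -13550.
∂h/∂x = [(-3.2)·(-60) − (-2.6)·50] / -13550 = -0.02376
∂h/∂y = [130·(-2.6) − 115·(-3.2)] / -13550 = -0.002214
Flow direction (−∇h) has components (+0.02376 E, +0.002214 N).
Azimuth = atan2(E, N) = atan2(+0.02376, +0.002214) = 84.7° ≈ 085°.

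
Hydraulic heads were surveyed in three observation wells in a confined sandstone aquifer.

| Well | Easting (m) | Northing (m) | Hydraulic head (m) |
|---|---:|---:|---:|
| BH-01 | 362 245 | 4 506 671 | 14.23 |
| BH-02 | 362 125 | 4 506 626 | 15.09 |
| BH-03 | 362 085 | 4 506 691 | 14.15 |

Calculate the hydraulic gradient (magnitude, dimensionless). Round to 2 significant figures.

0.015

With h = a·x + b·y + c and BH-01 as origin, the differences give:
  (-120)·a + (-45)·b = +0.86
  (-160)·a + 20·b = -0.08
Eliminate b (×20 and ×(-45), subtract): -9600·a = 13.600 → a = ∂h/∂x = -0.001417
Back-substitute: b = ∂h/∂y = -0.01533.
|∇h| = √(-0.001417² + -0.01533²) = 0.0154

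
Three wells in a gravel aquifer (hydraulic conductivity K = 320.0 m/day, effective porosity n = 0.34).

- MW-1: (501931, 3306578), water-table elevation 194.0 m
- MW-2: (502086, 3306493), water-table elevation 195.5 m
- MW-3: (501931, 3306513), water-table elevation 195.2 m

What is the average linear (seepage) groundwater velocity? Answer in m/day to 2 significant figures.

17 m/day

With h = a·x + b·y + c and MW-1 as origin, the differences give:
  155·a + (-85)·b = +1.5
  0·a + (-65)·b = +1.2
Eliminate b (×(-65) and ×(-85), subtract): -10075·a = 4.50 → a = ∂h/∂x = -0.0004467
Back-substitute: b = ∂h/∂y = -0.01846.
|∇h| = √(-0.0004467² + -0.01846²) = 0.01847
Seepage velocity v = K·i/n = 320.0 × 0.01847 / 0.34 = 17.38 m/day.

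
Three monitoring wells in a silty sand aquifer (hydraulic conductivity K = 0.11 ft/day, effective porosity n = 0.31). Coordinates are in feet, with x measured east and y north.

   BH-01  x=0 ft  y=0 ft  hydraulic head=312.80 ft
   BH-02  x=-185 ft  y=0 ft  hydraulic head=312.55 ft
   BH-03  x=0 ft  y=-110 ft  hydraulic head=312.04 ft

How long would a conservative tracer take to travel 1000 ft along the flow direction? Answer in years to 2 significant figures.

1100 years

∂h/∂x = (312.55 − 312.80) / (-185 − 0) = +0.001351
∂h/∂y = (312.04 − 312.80) / (-110 − 0) = +0.006909
|∇h| = √(0.001351² + 0.006909²) = 0.00704
Seepage velocity v = K·i/n = 0.11 × 0.00704 / 0.31 = 0.002498 ft/day.
t = 1000 / 0.002498 = 4.003e+05 days = 1.1e+03 years.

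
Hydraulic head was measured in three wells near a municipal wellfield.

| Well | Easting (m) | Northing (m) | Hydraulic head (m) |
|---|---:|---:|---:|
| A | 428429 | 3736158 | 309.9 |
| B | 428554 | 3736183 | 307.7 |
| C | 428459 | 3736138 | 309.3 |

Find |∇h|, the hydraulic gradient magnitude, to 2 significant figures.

With h = a·x + b·y + c and A as origin, the differences give:
  125·a + 25·b = -2.2
  30·a + (-20)·b = -0.6
Eliminate b (×(-20) and ×25, subtract): -3250·a = 59.00 → a = ∂h/∂x = -0.01815
Back-substitute: b = ∂h/∂y = +0.002769.
|∇h| = √(-0.01815² + 0.002769²) = 0.01836

0.018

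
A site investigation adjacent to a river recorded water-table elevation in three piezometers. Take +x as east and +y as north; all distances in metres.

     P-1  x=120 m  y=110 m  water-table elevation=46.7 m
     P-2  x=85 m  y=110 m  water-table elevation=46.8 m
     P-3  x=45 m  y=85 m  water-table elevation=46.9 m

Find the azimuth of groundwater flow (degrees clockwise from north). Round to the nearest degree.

101°

Differences from P-1: to P-2 (Δx, Δy, Δh) = (-35, 0, +0.1); to P-3 = (-75, -25, +0.2).
Determinant of the coordinate differences = (-35)·(-25) − (-75)·0 = 875.
∂h/∂x = [(+0.1)·(-25) − (+0.2)·0] / 875 = -0.002857
∂h/∂y = [(-35)·(+0.2) − (-75)·(+0.1)] / 875 = +0.0005714
Flow direction (−∇h) has components (+0.002857 E, -0.0005714 N).
Azimuth = atan2(E, N) = atan2(+0.002857, -0.0005714) = 101.3° ≈ 101°.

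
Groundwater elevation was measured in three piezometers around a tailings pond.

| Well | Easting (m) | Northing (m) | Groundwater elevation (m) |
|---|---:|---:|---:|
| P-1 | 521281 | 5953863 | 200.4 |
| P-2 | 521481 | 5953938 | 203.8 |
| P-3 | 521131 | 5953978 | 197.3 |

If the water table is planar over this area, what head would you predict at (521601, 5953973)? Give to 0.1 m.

205.9 m

Taking P-1 as reference: P-2−P-1 = (200, 75, +3.4); P-3−P-1 = (-150, 115, -3.1).
Determinant of the coordinate differences = 200·115 − (-150)·75 = 34250.
∂h/∂x = [(+3.4)·115 − (-3.1)·75] / 34250 = +0.01820
∂h/∂y = [200·(-3.1) − (-150)·(+3.4)] / 34250 = -0.003212
h(521601, 5953973) = 200.4 + (+0.01820)·(320) + (-0.003212)·(110) = 200.4 +5.825 -0.353 = 205.872 m.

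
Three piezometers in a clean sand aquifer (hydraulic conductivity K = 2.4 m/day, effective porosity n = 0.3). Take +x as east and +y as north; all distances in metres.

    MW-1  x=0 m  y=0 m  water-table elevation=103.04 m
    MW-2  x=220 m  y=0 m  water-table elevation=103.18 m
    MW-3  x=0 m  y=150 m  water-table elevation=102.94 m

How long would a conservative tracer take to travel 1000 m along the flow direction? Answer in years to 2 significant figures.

∂h/∂x = (103.18 − 103.04) / (220 − 0) = +0.0006364
∂h/∂y = (102.94 − 103.04) / (150 − 0) = -0.0006667
|∇h| = √(0.0006364² + -0.0006667²) = 0.0009217
Seepage velocity v = K·i/n = 2.4 × 0.0009217 / 0.3 = 0.007374 m/day.
t = 1000 / 0.007374 = 1.356e+05 days = 371 years.

370 years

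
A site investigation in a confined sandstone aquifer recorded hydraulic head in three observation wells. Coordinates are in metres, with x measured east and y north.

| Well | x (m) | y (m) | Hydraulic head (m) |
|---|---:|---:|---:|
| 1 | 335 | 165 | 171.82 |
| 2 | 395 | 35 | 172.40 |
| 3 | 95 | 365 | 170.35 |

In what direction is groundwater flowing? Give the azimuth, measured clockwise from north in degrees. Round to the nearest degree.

304°

Differences from 1: to 2 (Δx, Δy, Δh) = (60, -130, +0.58); to 3 = (-240, 200, -1.47).
Determinant of the coordinate differences = 60·200 − (-240)·(-130) = -19200.
∂h/∂x = [(+0.58)·200 − (-1.47)·(-130)] / -19200 = +0.003911
∂h/∂y = [60·(-1.47) − (-240)·(+0.58)] / -19200 = -0.002656
Flow direction (−∇h) has components (-0.003911 E, +0.002656 N).
Azimuth = atan2(E, N) = atan2(-0.003911, +0.002656) = 304.2° ≈ 304°.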